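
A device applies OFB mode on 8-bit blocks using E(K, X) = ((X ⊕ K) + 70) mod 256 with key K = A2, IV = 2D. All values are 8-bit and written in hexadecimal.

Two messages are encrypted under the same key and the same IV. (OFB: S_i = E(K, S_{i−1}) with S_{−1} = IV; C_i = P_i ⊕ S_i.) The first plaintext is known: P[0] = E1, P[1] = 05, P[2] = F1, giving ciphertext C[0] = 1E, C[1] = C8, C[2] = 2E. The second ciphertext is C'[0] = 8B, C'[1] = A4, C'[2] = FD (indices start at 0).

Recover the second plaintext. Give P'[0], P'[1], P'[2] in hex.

In OFB with a reused IV, both messages share the same keystream S_i, so C_i ⊕ C'_i = P_i ⊕ P'_i and thus P'_i = P_i ⊕ C_i ⊕ C'_i.
P'[0]: E1 ⊕ 1E ⊕ 8B = 74.
P'[1]: 05 ⊕ C8 ⊕ A4 = 69.
P'[2]: F1 ⊕ 2E ⊕ FD = 22.

P'[0] = 74, P'[1] = 69, P'[2] = 22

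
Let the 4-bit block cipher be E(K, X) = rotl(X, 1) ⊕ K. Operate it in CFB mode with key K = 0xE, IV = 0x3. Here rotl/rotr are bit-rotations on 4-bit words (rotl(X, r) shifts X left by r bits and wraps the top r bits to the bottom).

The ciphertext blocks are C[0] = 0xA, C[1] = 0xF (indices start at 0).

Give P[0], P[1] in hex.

P[0] = 0x2, P[1] = 0x4

CFB decryption: P_i = C_i ⊕ E(K, C_{i−1}), with C_{−1} = IV.
P[0]: E(K, 0x3) = 0x8; 0xA ⊕ 0x8 = 0x2.
P[1]: E(K, 0xA) = 0xB; 0xF ⊕ 0xB = 0x4.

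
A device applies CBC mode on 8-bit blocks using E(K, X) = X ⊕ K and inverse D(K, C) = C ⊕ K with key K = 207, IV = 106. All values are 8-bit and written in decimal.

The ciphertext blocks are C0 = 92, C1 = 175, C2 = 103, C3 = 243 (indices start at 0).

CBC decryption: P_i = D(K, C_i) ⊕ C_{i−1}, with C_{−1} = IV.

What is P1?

P1: D(K, 175) = 96; 96 ⊕ 92 = 60.

P1 = 60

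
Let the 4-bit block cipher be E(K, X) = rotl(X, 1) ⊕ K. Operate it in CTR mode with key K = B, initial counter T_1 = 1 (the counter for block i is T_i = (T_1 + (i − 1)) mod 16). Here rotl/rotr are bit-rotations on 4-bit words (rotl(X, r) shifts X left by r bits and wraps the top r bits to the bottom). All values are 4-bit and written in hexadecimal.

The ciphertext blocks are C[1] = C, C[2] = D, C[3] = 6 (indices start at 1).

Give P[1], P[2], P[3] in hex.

P[1] = 5, P[2] = 2, P[3] = B

CTR decryption: S_i = E(K, T_i) where T_i is the counter for block i; P_i = C_i ⊕ S_i.
P[1]: T = 1, S = E(K, T) = 9; C ⊕ 9 = 5.
P[2]: T = 2, S = E(K, T) = F; D ⊕ F = 2.
P[3]: T = 3, S = E(K, T) = D; 6 ⊕ D = B.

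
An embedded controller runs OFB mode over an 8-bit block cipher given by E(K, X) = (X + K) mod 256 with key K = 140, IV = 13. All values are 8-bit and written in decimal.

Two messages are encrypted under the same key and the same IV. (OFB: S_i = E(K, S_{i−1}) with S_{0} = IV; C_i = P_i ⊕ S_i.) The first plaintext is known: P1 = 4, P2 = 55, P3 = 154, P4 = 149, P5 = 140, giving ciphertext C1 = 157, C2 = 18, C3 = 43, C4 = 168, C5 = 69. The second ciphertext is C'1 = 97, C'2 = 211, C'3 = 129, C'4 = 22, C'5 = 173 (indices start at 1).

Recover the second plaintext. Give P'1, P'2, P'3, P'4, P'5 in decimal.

P'1 = 248, P'2 = 246, P'3 = 48, P'4 = 43, P'5 = 100

In OFB with a reused IV, both messages share the same keystream S_i, so C_i ⊕ C'_i = P_i ⊕ P'_i and thus P'_i = P_i ⊕ C_i ⊕ C'_i.
P'1: 4 ⊕ 157 ⊕ 97 = 248.
P'2: 55 ⊕ 18 ⊕ 211 = 246.
P'3: 154 ⊕ 43 ⊕ 129 = 48.
P'4: 149 ⊕ 168 ⊕ 22 = 43.
P'5: 140 ⊕ 69 ⊕ 173 = 100.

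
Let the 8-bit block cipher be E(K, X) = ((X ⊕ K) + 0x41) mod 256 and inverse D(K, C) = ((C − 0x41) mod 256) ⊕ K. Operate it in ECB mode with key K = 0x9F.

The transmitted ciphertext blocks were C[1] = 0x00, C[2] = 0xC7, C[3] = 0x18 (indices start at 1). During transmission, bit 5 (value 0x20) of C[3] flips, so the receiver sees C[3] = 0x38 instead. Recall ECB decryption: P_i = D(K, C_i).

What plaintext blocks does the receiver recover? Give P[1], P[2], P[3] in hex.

Only C[3] changed, to 0x38. In ECB, a change in C_i affects only P_i. Decrypting the received ciphertext:
P[1]: D(K, 0x00) = 0x20.
P[2]: D(K, 0xC7) = 0x19.
P[3]: D(K, 0x38) = 0x68.
Blocks that differ from the original plaintext: P[3].

P[1] = 0x20, P[2] = 0x19, P[3] = 0x68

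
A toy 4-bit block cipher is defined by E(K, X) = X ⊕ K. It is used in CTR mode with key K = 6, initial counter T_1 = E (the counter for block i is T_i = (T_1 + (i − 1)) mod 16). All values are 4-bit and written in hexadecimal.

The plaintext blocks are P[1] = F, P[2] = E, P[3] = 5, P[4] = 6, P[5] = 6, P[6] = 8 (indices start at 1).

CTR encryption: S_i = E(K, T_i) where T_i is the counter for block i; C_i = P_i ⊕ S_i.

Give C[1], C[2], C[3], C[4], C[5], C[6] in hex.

C[1]: T = E, S = E(K, T) = 8; F ⊕ 8 = 7.
C[2]: T = F, S = E(K, T) = 9; E ⊕ 9 = 7.
C[3]: T = 0, S = E(K, T) = 6; 5 ⊕ 6 = 3.
C[4]: T = 1, S = E(K, T) = 7; 6 ⊕ 7 = 1.
C[5]: T = 2, S = E(K, T) = 4; 6 ⊕ 4 = 2.
C[6]: T = 3, S = E(K, T) = 5; 8 ⊕ 5 = D.

C[1] = 7, C[2] = 7, C[3] = 3, C[4] = 1, C[5] = 2, C[6] = D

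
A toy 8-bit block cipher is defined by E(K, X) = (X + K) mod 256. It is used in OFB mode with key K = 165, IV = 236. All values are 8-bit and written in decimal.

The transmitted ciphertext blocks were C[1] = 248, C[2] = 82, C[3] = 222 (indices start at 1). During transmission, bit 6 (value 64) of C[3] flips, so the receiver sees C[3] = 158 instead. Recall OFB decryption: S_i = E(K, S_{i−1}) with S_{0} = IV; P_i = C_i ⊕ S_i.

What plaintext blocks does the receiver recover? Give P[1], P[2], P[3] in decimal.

P[1] = 105, P[2] = 100, P[3] = 69

Only C[3] changed, to 158. In OFB, a change in C_i flips the same bit in P_i only; the keystream is unaffected. Decrypting the received ciphertext:
P[1]: S = E(K, 236) = 145; 248 ⊕ 145 = 105.
P[2]: S = E(K, 145) = 54; 82 ⊕ 54 = 100.
P[3]: S = E(K, 54) = 219; 158 ⊕ 219 = 69.
Blocks that differ from the original plaintext: P[3].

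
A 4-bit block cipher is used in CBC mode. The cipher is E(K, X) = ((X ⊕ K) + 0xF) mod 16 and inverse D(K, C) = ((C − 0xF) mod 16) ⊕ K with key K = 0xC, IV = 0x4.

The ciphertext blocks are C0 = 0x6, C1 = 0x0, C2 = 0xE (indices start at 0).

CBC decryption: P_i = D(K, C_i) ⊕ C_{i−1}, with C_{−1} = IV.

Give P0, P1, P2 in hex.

P0 = 0xF, P1 = 0xB, P2 = 0x3

P0: D(K, 0x6) = 0xB; 0xB ⊕ 0x4 = 0xF.
P1: D(K, 0x0) = 0xD; 0xD ⊕ 0x6 = 0xB.
P2: D(K, 0xE) = 0x3; 0x3 ⊕ 0x0 = 0x3.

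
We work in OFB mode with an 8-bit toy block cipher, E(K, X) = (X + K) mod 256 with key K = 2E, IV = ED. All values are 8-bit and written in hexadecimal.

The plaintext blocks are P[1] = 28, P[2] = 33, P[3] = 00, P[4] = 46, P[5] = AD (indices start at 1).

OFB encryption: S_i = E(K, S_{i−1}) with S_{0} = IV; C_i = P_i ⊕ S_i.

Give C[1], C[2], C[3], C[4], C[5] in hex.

C[1]: S = E(K, ED) = 1B; 28 ⊕ 1B = 33.
C[2]: S = E(K, 1B) = 49; 33 ⊕ 49 = 7A.
C[3]: S = E(K, 49) = 77; 00 ⊕ 77 = 77.
C[4]: S = E(K, 77) = A5; 46 ⊕ A5 = E3.
C[5]: S = E(K, A5) = D3; AD ⊕ D3 = 7E.

C[1] = 33, C[2] = 7A, C[3] = 77, C[4] = E3, C[5] = 7E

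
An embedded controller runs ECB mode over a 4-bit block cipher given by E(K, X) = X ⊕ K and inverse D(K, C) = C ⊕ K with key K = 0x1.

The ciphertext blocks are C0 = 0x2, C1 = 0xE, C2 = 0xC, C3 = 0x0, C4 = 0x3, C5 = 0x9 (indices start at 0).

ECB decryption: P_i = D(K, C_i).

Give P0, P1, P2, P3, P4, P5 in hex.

P0 = 0x3, P1 = 0xF, P2 = 0xD, P3 = 0x1, P4 = 0x2, P5 = 0x8

P0: D(K, 0x2) = 0x3.
P1: D(K, 0xE) = 0xF.
P2: D(K, 0xC) = 0xD.
P3: D(K, 0x0) = 0x1.
P4: D(K, 0x3) = 0x2.
P5: D(K, 0x9) = 0x8.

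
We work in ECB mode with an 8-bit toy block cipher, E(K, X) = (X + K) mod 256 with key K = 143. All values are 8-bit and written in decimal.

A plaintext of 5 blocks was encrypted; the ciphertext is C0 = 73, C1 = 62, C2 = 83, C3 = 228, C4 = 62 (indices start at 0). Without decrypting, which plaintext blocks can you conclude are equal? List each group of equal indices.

ECB encrypts each block independently with the same key, so equal ciphertext blocks imply equal plaintext blocks.
C1 = C4 = 62, so P1 = P4.

P1 = P4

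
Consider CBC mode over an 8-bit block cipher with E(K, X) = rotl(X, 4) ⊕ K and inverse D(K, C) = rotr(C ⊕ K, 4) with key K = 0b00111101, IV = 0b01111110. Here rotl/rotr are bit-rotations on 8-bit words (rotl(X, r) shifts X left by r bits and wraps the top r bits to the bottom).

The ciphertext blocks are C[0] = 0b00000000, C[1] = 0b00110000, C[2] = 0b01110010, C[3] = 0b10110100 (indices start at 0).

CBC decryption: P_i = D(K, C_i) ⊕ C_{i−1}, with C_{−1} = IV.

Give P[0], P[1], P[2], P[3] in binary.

P[0]: D(K, 0b00000000) = 0b11010011; 0b11010011 ⊕ 0b01111110 = 0b10101101.
P[1]: D(K, 0b00110000) = 0b11010000; 0b11010000 ⊕ 0b00000000 = 0b11010000.
P[2]: D(K, 0b01110010) = 0b11110100; 0b11110100 ⊕ 0b00110000 = 0b11000100.
P[3]: D(K, 0b10110100) = 0b10011000; 0b10011000 ⊕ 0b01110010 = 0b11101010.

P[0] = 0b10101101, P[1] = 0b11010000, P[2] = 0b11000100, P[3] = 0b11101010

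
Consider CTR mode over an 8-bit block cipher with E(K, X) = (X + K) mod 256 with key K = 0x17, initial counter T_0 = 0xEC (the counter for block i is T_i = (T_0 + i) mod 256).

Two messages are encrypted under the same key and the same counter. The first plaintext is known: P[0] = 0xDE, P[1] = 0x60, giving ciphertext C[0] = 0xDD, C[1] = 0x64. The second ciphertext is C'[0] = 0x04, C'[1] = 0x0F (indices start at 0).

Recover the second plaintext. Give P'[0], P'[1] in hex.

P'[0] = 0x07, P'[1] = 0x0B

In CTR with a reused counter, both messages share the same keystream S_i, so C_i ⊕ C'_i = P_i ⊕ P'_i and thus P'_i = P_i ⊕ C_i ⊕ C'_i.
P'[0]: 0xDE ⊕ 0xDD ⊕ 0x04 = 0x07.
P'[1]: 0x60 ⊕ 0x64 ⊕ 0x0F = 0x0B.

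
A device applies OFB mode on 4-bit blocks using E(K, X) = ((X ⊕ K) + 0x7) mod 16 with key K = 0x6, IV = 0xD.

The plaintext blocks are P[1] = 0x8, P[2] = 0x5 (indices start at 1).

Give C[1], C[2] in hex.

OFB encryption: S_i = E(K, S_{i−1}) with S_{0} = IV; C_i = P_i ⊕ S_i.
C[1]: S = E(K, 0xD) = 0x2; 0x8 ⊕ 0x2 = 0xA.
C[2]: S = E(K, 0x2) = 0xB; 0x5 ⊕ 0xB = 0xE.

C[1] = 0xA, C[2] = 0xE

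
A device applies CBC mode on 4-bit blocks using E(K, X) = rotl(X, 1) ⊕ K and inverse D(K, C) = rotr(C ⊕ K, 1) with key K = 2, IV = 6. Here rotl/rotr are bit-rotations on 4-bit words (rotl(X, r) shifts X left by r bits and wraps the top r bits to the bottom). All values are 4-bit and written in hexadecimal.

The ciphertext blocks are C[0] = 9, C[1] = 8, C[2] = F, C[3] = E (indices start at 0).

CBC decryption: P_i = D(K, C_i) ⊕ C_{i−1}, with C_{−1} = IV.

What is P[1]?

P[1]: D(K, 8) = 5; 5 ⊕ 9 = C.

P[1] = C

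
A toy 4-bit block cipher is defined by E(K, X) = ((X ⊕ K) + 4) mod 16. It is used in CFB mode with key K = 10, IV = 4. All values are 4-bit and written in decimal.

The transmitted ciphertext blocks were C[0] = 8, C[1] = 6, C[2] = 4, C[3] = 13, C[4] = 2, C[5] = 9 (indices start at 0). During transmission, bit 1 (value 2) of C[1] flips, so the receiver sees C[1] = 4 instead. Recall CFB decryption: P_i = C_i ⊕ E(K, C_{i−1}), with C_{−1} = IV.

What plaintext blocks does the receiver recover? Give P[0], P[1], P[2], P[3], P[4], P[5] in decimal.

Only C[1] changed, to 4. In CFB, a change in C_i flips the same bit in P_i and garbles P_{i+1}. Decrypting the received ciphertext:
P[0]: E(K, 4) = 2; 8 ⊕ 2 = 10.
P[1]: E(K, 8) = 6; 4 ⊕ 6 = 2.
P[2]: E(K, 4) = 2; 4 ⊕ 2 = 6.
P[3]: E(K, 4) = 2; 13 ⊕ 2 = 15.
P[4]: E(K, 13) = 11; 2 ⊕ 11 = 9.
P[5]: E(K, 2) = 12; 9 ⊕ 12 = 5.
Blocks that differ from the original plaintext: P[1], P[2].

P[0] = 10, P[1] = 2, P[2] = 6, P[3] = 15, P[4] = 9, P[5] = 5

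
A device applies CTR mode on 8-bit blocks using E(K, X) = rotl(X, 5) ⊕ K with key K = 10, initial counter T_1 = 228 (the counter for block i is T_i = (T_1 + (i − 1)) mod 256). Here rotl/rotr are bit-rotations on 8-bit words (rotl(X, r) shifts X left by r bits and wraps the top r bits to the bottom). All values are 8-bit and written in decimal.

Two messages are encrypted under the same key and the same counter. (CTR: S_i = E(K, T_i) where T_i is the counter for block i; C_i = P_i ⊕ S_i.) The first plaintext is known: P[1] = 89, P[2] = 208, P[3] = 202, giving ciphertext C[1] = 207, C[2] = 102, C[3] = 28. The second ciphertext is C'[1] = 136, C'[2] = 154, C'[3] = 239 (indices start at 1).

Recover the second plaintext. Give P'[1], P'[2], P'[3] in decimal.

In CTR with a reused counter, both messages share the same keystream S_i, so C_i ⊕ C'_i = P_i ⊕ P'_i and thus P'_i = P_i ⊕ C_i ⊕ C'_i.
P'[1]: 89 ⊕ 207 ⊕ 136 = 30.
P'[2]: 208 ⊕ 102 ⊕ 154 = 44.
P'[3]: 202 ⊕ 28 ⊕ 239 = 57.

P'[1] = 30, P'[2] = 44, P'[3] = 57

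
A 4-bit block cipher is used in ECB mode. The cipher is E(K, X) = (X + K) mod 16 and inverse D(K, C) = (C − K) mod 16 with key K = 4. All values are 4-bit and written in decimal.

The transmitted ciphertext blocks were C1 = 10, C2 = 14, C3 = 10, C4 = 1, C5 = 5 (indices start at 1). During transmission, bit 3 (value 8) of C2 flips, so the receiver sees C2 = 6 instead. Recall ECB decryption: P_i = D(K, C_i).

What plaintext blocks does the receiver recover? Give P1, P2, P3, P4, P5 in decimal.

P1 = 6, P2 = 2, P3 = 6, P4 = 13, P5 = 1

Only C2 changed, to 6. In ECB, a change in C_i affects only P_i. Decrypting the received ciphertext:
P1: D(K, 10) = 6.
P2: D(K, 6) = 2.
P3: D(K, 10) = 6.
P4: D(K, 1) = 13.
P5: D(K, 5) = 1.
Blocks that differ from the original plaintext: P2.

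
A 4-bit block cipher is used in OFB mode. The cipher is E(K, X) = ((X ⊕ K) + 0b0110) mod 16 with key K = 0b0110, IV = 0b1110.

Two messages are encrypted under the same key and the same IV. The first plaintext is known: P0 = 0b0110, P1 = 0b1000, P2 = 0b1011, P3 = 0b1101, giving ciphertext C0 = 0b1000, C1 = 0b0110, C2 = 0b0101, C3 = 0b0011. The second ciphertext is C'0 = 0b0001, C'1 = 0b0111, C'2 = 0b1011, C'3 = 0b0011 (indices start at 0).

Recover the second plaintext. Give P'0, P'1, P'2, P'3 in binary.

In OFB with a reused IV, both messages share the same keystream S_i, so C_i ⊕ C'_i = P_i ⊕ P'_i and thus P'_i = P_i ⊕ C_i ⊕ C'_i.
P'0: 0b0110 ⊕ 0b1000 ⊕ 0b0001 = 0b1111.
P'1: 0b1000 ⊕ 0b0110 ⊕ 0b0111 = 0b1001.
P'2: 0b1011 ⊕ 0b0101 ⊕ 0b1011 = 0b0101.
P'3: 0b1101 ⊕ 0b0011 ⊕ 0b0011 = 0b1101.

P'0 = 0b1111, P'1 = 0b1001, P'2 = 0b0101, P'3 = 0b1101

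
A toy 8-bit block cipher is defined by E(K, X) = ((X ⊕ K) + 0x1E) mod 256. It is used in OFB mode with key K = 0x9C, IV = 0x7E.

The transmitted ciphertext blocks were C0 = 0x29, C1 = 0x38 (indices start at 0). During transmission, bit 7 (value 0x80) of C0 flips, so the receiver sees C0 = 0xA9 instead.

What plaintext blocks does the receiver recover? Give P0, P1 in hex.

P0 = 0xA9, P1 = 0x82

OFB decryption: S_i = E(K, S_{i−1}) with S_{−1} = IV; P_i = C_i ⊕ S_i.
Only C0 changed, to 0xA9. In OFB, a change in C_i flips the same bit in P_i only; the keystream is unaffected. Decrypting the received ciphertext:
P0: S = E(K, 0x7E) = 0x00; 0xA9 ⊕ 0x00 = 0xA9.
P1: S = E(K, 0x00) = 0xBA; 0x38 ⊕ 0xBA = 0x82.
Blocks that differ from the original plaintext: P0.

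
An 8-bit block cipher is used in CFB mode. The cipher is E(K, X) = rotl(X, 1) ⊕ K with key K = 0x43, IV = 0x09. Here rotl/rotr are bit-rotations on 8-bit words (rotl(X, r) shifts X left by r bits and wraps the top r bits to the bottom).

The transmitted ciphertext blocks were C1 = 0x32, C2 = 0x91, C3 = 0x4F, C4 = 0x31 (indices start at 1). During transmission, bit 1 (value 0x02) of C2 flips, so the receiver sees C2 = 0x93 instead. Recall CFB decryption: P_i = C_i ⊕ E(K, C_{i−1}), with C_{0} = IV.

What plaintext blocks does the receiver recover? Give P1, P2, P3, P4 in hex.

Only C2 changed, to 0x93. In CFB, a change in C_i flips the same bit in P_i and garbles P_{i+1}. Decrypting the received ciphertext:
P1: E(K, 0x09) = 0x51; 0x32 ⊕ 0x51 = 0x63.
P2: E(K, 0x32) = 0x27; 0x93 ⊕ 0x27 = 0xB4.
P3: E(K, 0x93) = 0x64; 0x4F ⊕ 0x64 = 0x2B.
P4: E(K, 0x4F) = 0xDD; 0x31 ⊕ 0xDD = 0xEC.
Blocks that differ from the original plaintext: P2, P3.

P1 = 0x63, P2 = 0xB4, P3 = 0x2B, P4 = 0xEC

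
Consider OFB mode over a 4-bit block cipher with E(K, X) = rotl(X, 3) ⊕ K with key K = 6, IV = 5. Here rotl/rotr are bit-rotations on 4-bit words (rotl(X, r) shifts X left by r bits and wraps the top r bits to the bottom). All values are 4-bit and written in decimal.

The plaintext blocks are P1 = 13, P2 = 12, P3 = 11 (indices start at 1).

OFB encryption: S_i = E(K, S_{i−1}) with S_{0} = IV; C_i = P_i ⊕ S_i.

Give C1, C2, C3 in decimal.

C1: S = E(K, 5) = 12; 13 ⊕ 12 = 1.
C2: S = E(K, 12) = 0; 12 ⊕ 0 = 12.
C3: S = E(K, 0) = 6; 11 ⊕ 6 = 13.

C1 = 1, C2 = 12, C3 = 13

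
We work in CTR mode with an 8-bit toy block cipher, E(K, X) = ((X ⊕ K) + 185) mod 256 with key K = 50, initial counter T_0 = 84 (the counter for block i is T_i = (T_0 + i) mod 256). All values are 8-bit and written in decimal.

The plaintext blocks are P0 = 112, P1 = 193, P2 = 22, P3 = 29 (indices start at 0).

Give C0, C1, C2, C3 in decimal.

C0 = 111, C1 = 225, C2 = 11, C3 = 3

CTR encryption: S_i = E(K, T_i) where T_i is the counter for block i; C_i = P_i ⊕ S_i.
C0: T = 84, S = E(K, T) = 31; 112 ⊕ 31 = 111.
C1: T = 85, S = E(K, T) = 32; 193 ⊕ 32 = 225.
C2: T = 86, S = E(K, T) = 29; 22 ⊕ 29 = 11.
C3: T = 87, S = E(K, T) = 30; 29 ⊕ 30 = 3.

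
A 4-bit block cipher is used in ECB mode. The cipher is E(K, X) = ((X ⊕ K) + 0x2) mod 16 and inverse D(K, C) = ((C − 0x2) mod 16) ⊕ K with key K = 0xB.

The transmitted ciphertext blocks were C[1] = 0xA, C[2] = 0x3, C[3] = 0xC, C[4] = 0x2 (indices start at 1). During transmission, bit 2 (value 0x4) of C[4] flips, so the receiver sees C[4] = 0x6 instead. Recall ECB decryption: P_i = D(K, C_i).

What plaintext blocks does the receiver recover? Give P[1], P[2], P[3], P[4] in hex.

P[1] = 0x3, P[2] = 0xA, P[3] = 0x1, P[4] = 0xF

Only C[4] changed, to 0x6. In ECB, a change in C_i affects only P_i. Decrypting the received ciphertext:
P[1]: D(K, 0xA) = 0x3.
P[2]: D(K, 0x3) = 0xA.
P[3]: D(K, 0xC) = 0x1.
P[4]: D(K, 0x6) = 0xF.
Blocks that differ from the original plaintext: P[4].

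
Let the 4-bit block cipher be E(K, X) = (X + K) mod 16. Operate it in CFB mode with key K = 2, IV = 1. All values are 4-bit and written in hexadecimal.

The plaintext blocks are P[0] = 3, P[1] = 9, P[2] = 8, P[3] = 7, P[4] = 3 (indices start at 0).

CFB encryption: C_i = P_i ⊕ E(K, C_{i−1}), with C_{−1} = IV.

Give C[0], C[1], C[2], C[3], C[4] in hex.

C[0]: E(K, 1) = 3; 3 ⊕ 3 = 0.
C[1]: E(K, 0) = 2; 9 ⊕ 2 = B.
C[2]: E(K, B) = D; 8 ⊕ D = 5.
C[3]: E(K, 5) = 7; 7 ⊕ 7 = 0.
C[4]: E(K, 0) = 2; 3 ⊕ 2 = 1.

C[0] = 0, C[1] = B, C[2] = 5, C[3] = 0, C[4] = 1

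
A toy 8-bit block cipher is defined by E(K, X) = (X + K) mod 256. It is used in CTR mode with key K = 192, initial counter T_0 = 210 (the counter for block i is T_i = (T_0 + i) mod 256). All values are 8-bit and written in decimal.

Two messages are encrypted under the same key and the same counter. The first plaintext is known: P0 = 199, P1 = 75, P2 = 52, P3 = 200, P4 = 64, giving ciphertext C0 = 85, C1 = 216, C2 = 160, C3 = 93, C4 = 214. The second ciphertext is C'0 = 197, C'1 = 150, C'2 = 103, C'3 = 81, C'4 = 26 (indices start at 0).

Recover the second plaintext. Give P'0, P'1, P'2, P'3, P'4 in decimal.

P'0 = 87, P'1 = 5, P'2 = 243, P'3 = 196, P'4 = 140

In CTR with a reused counter, both messages share the same keystream S_i, so C_i ⊕ C'_i = P_i ⊕ P'_i and thus P'_i = P_i ⊕ C_i ⊕ C'_i.
P'0: 199 ⊕ 85 ⊕ 197 = 87.
P'1: 75 ⊕ 216 ⊕ 150 = 5.
P'2: 52 ⊕ 160 ⊕ 103 = 243.
P'3: 200 ⊕ 93 ⊕ 81 = 196.
P'4: 64 ⊕ 214 ⊕ 26 = 140.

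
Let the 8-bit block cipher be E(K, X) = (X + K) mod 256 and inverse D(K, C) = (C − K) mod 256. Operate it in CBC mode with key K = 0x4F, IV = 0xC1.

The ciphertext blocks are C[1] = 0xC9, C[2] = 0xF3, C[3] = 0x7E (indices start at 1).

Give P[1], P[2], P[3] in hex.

P[1] = 0xBB, P[2] = 0x6D, P[3] = 0xDC

CBC decryption: P_i = D(K, C_i) ⊕ C_{i−1}, with C_{0} = IV.
P[1]: D(K, 0xC9) = 0x7A; 0x7A ⊕ 0xC1 = 0xBB.
P[2]: D(K, 0xF3) = 0xA4; 0xA4 ⊕ 0xC9 = 0x6D.
P[3]: D(K, 0x7E) = 0x2F; 0x2F ⊕ 0xF3 = 0xDC.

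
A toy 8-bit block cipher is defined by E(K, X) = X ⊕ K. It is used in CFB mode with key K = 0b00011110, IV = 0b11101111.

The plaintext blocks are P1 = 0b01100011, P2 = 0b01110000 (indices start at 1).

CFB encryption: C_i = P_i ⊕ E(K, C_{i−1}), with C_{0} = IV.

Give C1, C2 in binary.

C1 = 0b10010010, C2 = 0b11111100

C1: E(K, 0b11101111) = 0b11110001; 0b01100011 ⊕ 0b11110001 = 0b10010010.
C2: E(K, 0b10010010) = 0b10001100; 0b01110000 ⊕ 0b10001100 = 0b11111100.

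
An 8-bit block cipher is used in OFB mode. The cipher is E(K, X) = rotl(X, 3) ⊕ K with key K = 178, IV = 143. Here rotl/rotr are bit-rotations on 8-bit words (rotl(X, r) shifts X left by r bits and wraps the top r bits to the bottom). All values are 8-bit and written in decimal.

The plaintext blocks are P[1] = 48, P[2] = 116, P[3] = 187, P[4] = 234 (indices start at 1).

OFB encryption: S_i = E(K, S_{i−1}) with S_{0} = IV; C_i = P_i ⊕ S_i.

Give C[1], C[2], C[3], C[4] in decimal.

C[1]: S = E(K, 143) = 206; 48 ⊕ 206 = 254.
C[2]: S = E(K, 206) = 196; 116 ⊕ 196 = 176.
C[3]: S = E(K, 196) = 148; 187 ⊕ 148 = 47.
C[4]: S = E(K, 148) = 22; 234 ⊕ 22 = 252.

C[1] = 254, C[2] = 176, C[3] = 47, C[4] = 252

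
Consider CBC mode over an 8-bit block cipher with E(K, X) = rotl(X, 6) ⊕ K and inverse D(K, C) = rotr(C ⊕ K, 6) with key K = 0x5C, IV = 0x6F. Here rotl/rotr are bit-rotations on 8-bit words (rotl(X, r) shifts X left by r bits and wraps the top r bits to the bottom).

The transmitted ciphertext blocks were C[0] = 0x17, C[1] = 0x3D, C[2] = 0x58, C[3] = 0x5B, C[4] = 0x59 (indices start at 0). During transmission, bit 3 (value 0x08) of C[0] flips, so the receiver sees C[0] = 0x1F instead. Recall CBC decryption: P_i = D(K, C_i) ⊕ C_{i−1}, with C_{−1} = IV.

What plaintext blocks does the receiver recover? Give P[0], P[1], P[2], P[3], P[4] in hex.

P[0] = 0x62, P[1] = 0x9A, P[2] = 0x2D, P[3] = 0x44, P[4] = 0x4F

Only C[0] changed, to 0x1F. In CBC, a change in C_i garbles P_i and flips the same bit in P_{i+1}. Decrypting the received ciphertext:
P[0]: D(K, 0x1F) = 0x0D; 0x0D ⊕ 0x6F = 0x62.
P[1]: D(K, 0x3D) = 0x85; 0x85 ⊕ 0x1F = 0x9A.
P[2]: D(K, 0x58) = 0x10; 0x10 ⊕ 0x3D = 0x2D.
P[3]: D(K, 0x5B) = 0x1C; 0x1C ⊕ 0x58 = 0x44.
P[4]: D(K, 0x59) = 0x14; 0x14 ⊕ 0x5B = 0x4F.
Blocks that differ from the original plaintext: P[0], P[1].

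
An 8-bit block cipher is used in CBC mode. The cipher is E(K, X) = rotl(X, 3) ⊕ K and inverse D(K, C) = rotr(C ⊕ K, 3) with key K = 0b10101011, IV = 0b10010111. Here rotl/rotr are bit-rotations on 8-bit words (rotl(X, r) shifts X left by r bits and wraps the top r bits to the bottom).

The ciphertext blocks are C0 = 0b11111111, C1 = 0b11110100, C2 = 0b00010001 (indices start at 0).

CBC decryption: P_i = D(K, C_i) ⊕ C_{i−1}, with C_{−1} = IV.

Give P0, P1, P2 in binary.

P0: D(K, 0b11111111) = 0b10001010; 0b10001010 ⊕ 0b10010111 = 0b00011101.
P1: D(K, 0b11110100) = 0b11101011; 0b11101011 ⊕ 0b11111111 = 0b00010100.
P2: D(K, 0b00010001) = 0b01010111; 0b01010111 ⊕ 0b11110100 = 0b10100011.

P0 = 0b00011101, P1 = 0b00010100, P2 = 0b10100011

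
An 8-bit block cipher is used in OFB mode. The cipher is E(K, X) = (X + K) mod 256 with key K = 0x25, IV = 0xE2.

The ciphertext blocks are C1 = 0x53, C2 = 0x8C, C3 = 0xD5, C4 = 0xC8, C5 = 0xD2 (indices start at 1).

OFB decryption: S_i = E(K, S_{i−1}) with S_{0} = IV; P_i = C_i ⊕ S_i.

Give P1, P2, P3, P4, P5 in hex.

P1: S = E(K, 0xE2) = 0x07; 0x53 ⊕ 0x07 = 0x54.
P2: S = E(K, 0x07) = 0x2C; 0x8C ⊕ 0x2C = 0xA0.
P3: S = E(K, 0x2C) = 0x51; 0xD5 ⊕ 0x51 = 0x84.
P4: S = E(K, 0x51) = 0x76; 0xC8 ⊕ 0x76 = 0xBE.
P5: S = E(K, 0x76) = 0x9B; 0xD2 ⊕ 0x9B = 0x49.

P1 = 0x54, P2 = 0xA0, P3 = 0x84, P4 = 0xBE, P5 = 0x49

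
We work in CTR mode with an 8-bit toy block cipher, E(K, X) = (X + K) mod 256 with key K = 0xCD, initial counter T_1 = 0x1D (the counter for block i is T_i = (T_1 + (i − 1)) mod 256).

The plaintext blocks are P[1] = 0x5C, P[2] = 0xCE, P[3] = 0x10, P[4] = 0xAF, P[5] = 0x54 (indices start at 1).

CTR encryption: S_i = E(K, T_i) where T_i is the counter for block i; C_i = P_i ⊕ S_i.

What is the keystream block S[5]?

C[1]: T = 0x1D, S = E(K, T) = 0xEA; 0x5C ⊕ 0xEA = 0xB6.
C[2]: T = 0x1E, S = E(K, T) = 0xEB; 0xCE ⊕ 0xEB = 0x25.
C[3]: T = 0x1F, S = E(K, T) = 0xEC; 0x10 ⊕ 0xEC = 0xFC.
C[4]: T = 0x20, S = E(K, T) = 0xED; 0xAF ⊕ 0xED = 0x42.
C[5]: T = 0x21, S = E(K, T) = 0xEE; 0x54 ⊕ 0xEE = 0xBA.
So S[5] = 0xEE.

0xEE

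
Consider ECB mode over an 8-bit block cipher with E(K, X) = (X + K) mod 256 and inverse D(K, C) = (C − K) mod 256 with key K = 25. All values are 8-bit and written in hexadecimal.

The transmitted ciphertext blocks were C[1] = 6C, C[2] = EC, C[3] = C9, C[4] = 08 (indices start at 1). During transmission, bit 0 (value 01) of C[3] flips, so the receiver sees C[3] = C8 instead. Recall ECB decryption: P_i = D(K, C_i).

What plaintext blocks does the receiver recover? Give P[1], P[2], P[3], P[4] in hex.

Only C[3] changed, to C8. In ECB, a change in C_i affects only P_i. Decrypting the received ciphertext:
P[1]: D(K, 6C) = 47.
P[2]: D(K, EC) = C7.
P[3]: D(K, C8) = A3.
P[4]: D(K, 08) = E3.
Blocks that differ from the original plaintext: P[3].

P[1] = 47, P[2] = C7, P[3] = A3, P[4] = E3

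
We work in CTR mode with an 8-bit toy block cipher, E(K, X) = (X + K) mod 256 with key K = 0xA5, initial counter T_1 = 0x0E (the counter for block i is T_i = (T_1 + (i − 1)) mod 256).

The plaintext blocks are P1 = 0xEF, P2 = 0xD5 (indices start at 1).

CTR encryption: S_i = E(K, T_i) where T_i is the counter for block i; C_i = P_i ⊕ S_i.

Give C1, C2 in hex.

C1 = 0x5C, C2 = 0x61

C1: T = 0x0E, S = E(K, T) = 0xB3; 0xEF ⊕ 0xB3 = 0x5C.
C2: T = 0x0F, S = E(K, T) = 0xB4; 0xD5 ⊕ 0xB4 = 0x61.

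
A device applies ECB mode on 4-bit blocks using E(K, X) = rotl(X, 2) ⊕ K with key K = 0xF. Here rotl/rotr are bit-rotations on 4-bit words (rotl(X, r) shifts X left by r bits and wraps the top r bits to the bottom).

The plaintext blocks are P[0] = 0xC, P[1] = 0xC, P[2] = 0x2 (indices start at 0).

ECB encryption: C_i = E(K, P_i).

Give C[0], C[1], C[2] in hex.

C[0]: E(K, 0xC) = 0xC.
C[1]: E(K, 0xC) = 0xC.
C[2]: E(K, 0x2) = 0x7.

C[0] = 0xC, C[1] = 0xC, C[2] = 0x7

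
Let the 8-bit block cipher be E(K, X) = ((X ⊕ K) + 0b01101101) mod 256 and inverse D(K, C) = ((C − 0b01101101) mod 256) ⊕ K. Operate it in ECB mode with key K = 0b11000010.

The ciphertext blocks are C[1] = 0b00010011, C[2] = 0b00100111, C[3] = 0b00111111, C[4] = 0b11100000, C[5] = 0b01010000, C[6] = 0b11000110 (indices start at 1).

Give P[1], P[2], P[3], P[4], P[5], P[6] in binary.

P[1] = 0b01100100, P[2] = 0b01111000, P[3] = 0b00010000, P[4] = 0b10110001, P[5] = 0b00100001, P[6] = 0b10011011

ECB decryption: P_i = D(K, C_i).
P[1]: D(K, 0b00010011) = 0b01100100.
P[2]: D(K, 0b00100111) = 0b01111000.
P[3]: D(K, 0b00111111) = 0b00010000.
P[4]: D(K, 0b11100000) = 0b10110001.
P[5]: D(K, 0b01010000) = 0b00100001.
P[6]: D(K, 0b11000110) = 0b10011011.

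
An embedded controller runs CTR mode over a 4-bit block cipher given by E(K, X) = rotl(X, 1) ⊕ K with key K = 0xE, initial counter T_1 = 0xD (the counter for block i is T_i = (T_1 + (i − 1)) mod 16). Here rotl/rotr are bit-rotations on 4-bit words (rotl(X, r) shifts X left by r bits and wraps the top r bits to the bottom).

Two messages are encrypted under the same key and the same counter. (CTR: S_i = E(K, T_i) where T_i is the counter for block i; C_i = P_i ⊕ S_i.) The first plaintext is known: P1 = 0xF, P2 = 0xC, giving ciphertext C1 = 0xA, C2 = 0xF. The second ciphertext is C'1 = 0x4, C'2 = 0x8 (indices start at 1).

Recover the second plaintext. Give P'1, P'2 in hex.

In CTR with a reused counter, both messages share the same keystream S_i, so C_i ⊕ C'_i = P_i ⊕ P'_i and thus P'_i = P_i ⊕ C_i ⊕ C'_i.
P'1: 0xF ⊕ 0xA ⊕ 0x4 = 0x1.
P'2: 0xC ⊕ 0xF ⊕ 0x8 = 0xB.

P'1 = 0x1, P'2 = 0xB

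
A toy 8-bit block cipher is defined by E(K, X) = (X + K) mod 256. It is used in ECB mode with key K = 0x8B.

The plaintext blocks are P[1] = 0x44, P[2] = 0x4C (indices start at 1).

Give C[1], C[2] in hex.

C[1] = 0xCF, C[2] = 0xD7

ECB encryption: C_i = E(K, P_i).
C[1]: E(K, 0x44) = 0xCF.
C[2]: E(K, 0x4C) = 0xD7.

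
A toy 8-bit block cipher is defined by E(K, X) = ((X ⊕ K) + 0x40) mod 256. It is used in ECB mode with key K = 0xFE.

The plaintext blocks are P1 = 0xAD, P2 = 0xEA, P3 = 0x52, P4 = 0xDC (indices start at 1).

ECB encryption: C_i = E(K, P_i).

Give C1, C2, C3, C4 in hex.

C1 = 0x93, C2 = 0x54, C3 = 0xEC, C4 = 0x62

C1: E(K, 0xAD) = 0x93.
C2: E(K, 0xEA) = 0x54.
C3: E(K, 0x52) = 0xEC.
C4: E(K, 0xDC) = 0x62.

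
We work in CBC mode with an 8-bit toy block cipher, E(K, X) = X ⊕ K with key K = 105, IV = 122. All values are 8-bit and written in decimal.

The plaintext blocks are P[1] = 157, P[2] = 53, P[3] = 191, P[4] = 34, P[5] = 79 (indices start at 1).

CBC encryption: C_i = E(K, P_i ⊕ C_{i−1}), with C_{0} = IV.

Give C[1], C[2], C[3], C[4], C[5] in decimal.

C[1] = 142, C[2] = 210, C[3] = 4, C[4] = 79, C[5] = 105

C[1]: P[1] ⊕ 122 = 231; E(K, 231) = 142.
C[2]: P[2] ⊕ 142 = 187; E(K, 187) = 210.
C[3]: P[3] ⊕ 210 = 109; E(K, 109) = 4.
C[4]: P[4] ⊕ 4 = 38; E(K, 38) = 79.
C[5]: P[5] ⊕ 79 = 0; E(K, 0) = 105.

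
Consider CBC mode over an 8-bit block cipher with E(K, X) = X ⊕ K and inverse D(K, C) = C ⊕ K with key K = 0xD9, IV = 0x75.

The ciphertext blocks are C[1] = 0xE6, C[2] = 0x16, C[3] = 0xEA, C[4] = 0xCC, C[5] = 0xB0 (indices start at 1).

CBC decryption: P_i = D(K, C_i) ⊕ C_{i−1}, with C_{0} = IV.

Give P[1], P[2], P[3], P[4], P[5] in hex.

P[1]: D(K, 0xE6) = 0x3F; 0x3F ⊕ 0x75 = 0x4A.
P[2]: D(K, 0x16) = 0xCF; 0xCF ⊕ 0xE6 = 0x29.
P[3]: D(K, 0xEA) = 0x33; 0x33 ⊕ 0x16 = 0x25.
P[4]: D(K, 0xCC) = 0x15; 0x15 ⊕ 0xEA = 0xFF.
P[5]: D(K, 0xB0) = 0x69; 0x69 ⊕ 0xCC = 0xA5.

P[1] = 0x4A, P[2] = 0x29, P[3] = 0x25, P[4] = 0xFF, P[5] = 0xA5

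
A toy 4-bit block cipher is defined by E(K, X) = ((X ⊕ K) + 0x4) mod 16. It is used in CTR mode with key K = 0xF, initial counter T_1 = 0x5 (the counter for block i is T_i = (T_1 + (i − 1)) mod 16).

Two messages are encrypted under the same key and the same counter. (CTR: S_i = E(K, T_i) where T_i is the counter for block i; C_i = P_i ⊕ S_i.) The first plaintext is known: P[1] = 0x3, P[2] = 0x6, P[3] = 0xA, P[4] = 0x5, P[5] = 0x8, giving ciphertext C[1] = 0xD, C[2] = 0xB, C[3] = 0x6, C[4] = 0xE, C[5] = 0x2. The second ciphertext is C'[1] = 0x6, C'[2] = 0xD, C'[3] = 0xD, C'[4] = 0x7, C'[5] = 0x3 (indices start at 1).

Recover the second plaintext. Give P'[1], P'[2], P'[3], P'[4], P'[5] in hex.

P'[1] = 0x8, P'[2] = 0x0, P'[3] = 0x1, P'[4] = 0xC, P'[5] = 0x9

In CTR with a reused counter, both messages share the same keystream S_i, so C_i ⊕ C'_i = P_i ⊕ P'_i and thus P'_i = P_i ⊕ C_i ⊕ C'_i.
P'[1]: 0x3 ⊕ 0xD ⊕ 0x6 = 0x8.
P'[2]: 0x6 ⊕ 0xB ⊕ 0xD = 0x0.
P'[3]: 0xA ⊕ 0x6 ⊕ 0xD = 0x1.
P'[4]: 0x5 ⊕ 0xE ⊕ 0x7 = 0xC.
P'[5]: 0x8 ⊕ 0x2 ⊕ 0x3 = 0x9.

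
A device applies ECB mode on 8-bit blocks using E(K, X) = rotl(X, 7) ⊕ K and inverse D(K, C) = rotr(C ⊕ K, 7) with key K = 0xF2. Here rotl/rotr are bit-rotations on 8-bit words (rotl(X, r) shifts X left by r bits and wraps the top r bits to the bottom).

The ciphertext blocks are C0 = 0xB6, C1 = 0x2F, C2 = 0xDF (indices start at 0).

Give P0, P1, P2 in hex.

P0 = 0x88, P1 = 0xBB, P2 = 0x5A

ECB decryption: P_i = D(K, C_i).
P0: D(K, 0xB6) = 0x88.
P1: D(K, 0x2F) = 0xBB.
P2: D(K, 0xDF) = 0x5A.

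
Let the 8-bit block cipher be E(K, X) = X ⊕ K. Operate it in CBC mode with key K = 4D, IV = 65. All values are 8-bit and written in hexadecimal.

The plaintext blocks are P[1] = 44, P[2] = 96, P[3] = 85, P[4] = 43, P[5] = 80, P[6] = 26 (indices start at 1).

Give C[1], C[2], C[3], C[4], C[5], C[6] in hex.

C[1] = 6C, C[2] = B7, C[3] = 7F, C[4] = 71, C[5] = BC, C[6] = D7

CBC encryption: C_i = E(K, P_i ⊕ C_{i−1}), with C_{0} = IV.
C[1]: P[1] ⊕ 65 = 21; E(K, 21) = 6C.
C[2]: P[2] ⊕ 6C = FA; E(K, FA) = B7.
C[3]: P[3] ⊕ B7 = 32; E(K, 32) = 7F.
C[4]: P[4] ⊕ 7F = 3C; E(K, 3C) = 71.
C[5]: P[5] ⊕ 71 = F1; E(K, F1) = BC.
C[6]: P[6] ⊕ BC = 9A; E(K, 9A) = D7.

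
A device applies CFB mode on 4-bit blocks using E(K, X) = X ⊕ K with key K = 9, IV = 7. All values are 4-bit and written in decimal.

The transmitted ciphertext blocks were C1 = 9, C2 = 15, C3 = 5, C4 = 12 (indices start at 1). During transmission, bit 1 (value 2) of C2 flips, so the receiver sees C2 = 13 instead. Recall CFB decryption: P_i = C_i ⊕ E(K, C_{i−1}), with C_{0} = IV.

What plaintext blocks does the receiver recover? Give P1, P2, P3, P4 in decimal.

P1 = 7, P2 = 13, P3 = 1, P4 = 0

Only C2 changed, to 13. In CFB, a change in C_i flips the same bit in P_i and garbles P_{i+1}. Decrypting the received ciphertext:
P1: E(K, 7) = 14; 9 ⊕ 14 = 7.
P2: E(K, 9) = 0; 13 ⊕ 0 = 13.
P3: E(K, 13) = 4; 5 ⊕ 4 = 1.
P4: E(K, 5) = 12; 12 ⊕ 12 = 0.
Blocks that differ from the original plaintext: P2, P3.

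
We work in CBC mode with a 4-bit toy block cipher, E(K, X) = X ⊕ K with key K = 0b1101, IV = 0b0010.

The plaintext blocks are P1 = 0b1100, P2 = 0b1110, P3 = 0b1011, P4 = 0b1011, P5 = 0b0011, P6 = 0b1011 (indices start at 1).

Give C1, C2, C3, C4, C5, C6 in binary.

CBC encryption: C_i = E(K, P_i ⊕ C_{i−1}), with C_{0} = IV.
C1: P1 ⊕ 0b0010 = 0b1110; E(K, 0b1110) = 0b0011.
C2: P2 ⊕ 0b0011 = 0b1101; E(K, 0b1101) = 0b0000.
C3: P3 ⊕ 0b0000 = 0b1011; E(K, 0b1011) = 0b0110.
C4: P4 ⊕ 0b0110 = 0b1101; E(K, 0b1101) = 0b0000.
C5: P5 ⊕ 0b0000 = 0b0011; E(K, 0b0011) = 0b1110.
C6: P6 ⊕ 0b1110 = 0b0101; E(K, 0b0101) = 0b1000.

C1 = 0b0011, C2 = 0b0000, C3 = 0b0110, C4 = 0b0000, C5 = 0b1110, C6 = 0b1000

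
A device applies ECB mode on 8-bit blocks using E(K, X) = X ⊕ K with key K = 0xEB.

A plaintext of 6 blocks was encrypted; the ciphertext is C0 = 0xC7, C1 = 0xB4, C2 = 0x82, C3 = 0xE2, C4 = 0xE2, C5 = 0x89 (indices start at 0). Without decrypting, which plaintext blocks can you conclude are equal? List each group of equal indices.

ECB encrypts each block independently with the same key, so equal ciphertext blocks imply equal plaintext blocks.
C3 = C4 = 0xE2, so P3 = P4.

P3 = P4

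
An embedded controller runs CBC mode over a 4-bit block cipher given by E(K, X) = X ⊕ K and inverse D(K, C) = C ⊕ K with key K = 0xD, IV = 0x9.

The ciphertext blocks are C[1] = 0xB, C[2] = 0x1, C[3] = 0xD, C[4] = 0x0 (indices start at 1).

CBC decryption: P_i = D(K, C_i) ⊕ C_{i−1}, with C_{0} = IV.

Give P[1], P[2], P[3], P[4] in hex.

P[1] = 0xF, P[2] = 0x7, P[3] = 0x1, P[4] = 0x0

P[1]: D(K, 0xB) = 0x6; 0x6 ⊕ 0x9 = 0xF.
P[2]: D(K, 0x1) = 0xC; 0xC ⊕ 0xB = 0x7.
P[3]: D(K, 0xD) = 0x0; 0x0 ⊕ 0x1 = 0x1.
P[4]: D(K, 0x0) = 0xD; 0xD ⊕ 0xD = 0x0.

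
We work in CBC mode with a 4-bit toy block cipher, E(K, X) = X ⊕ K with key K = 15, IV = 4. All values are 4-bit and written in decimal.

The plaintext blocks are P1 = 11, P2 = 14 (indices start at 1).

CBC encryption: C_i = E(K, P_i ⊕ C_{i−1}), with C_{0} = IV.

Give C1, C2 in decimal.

C1: P1 ⊕ 4 = 15; E(K, 15) = 0.
C2: P2 ⊕ 0 = 14; E(K, 14) = 1.

C1 = 0, C2 = 1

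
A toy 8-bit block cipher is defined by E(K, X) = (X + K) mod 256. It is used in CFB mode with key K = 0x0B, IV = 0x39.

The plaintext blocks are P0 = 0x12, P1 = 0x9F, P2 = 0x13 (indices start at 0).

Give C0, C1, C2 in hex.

C0 = 0x56, C1 = 0xFE, C2 = 0x1A

CFB encryption: C_i = P_i ⊕ E(K, C_{i−1}), with C_{−1} = IV.
C0: E(K, 0x39) = 0x44; 0x12 ⊕ 0x44 = 0x56.
C1: E(K, 0x56) = 0x61; 0x9F ⊕ 0x61 = 0xFE.
C2: E(K, 0xFE) = 0x09; 0x13 ⊕ 0x09 = 0x1A.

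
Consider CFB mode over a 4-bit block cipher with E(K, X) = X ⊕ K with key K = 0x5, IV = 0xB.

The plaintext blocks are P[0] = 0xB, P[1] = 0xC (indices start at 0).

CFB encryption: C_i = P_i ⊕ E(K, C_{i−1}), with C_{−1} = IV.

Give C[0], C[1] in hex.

C[0]: E(K, 0xB) = 0xE; 0xB ⊕ 0xE = 0x5.
C[1]: E(K, 0x5) = 0x0; 0xC ⊕ 0x0 = 0xC.

C[0] = 0x5, C[1] = 0xC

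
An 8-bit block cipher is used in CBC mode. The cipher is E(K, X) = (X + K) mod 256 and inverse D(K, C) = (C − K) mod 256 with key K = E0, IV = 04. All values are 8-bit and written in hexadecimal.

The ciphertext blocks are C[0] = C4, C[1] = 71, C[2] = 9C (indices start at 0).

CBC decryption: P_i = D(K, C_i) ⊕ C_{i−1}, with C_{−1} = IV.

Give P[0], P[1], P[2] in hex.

P[0] = E0, P[1] = 55, P[2] = CD

P[0]: D(K, C4) = E4; E4 ⊕ 04 = E0.
P[1]: D(K, 71) = 91; 91 ⊕ C4 = 55.
P[2]: D(K, 9C) = BC; BC ⊕ 71 = CD.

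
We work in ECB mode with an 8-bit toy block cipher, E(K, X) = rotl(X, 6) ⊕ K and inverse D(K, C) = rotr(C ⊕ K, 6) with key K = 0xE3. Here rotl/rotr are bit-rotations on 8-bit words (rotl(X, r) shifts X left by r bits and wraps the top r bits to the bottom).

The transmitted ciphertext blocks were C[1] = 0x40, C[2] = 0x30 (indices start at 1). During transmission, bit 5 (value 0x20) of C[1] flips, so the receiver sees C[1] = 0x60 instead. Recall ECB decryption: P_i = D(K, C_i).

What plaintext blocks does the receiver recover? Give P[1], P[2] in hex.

Only C[1] changed, to 0x60. In ECB, a change in C_i affects only P_i. Decrypting the received ciphertext:
P[1]: D(K, 0x60) = 0x0E.
P[2]: D(K, 0x30) = 0x4F.
Blocks that differ from the original plaintext: P[1].

P[1] = 0x0E, P[2] = 0x4F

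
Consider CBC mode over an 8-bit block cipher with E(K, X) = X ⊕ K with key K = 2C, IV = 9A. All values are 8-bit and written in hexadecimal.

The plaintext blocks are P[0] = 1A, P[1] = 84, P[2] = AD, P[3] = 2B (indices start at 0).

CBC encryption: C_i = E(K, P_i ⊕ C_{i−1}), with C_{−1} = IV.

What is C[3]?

C[0]: P[0] ⊕ 9A = 80; E(K, 80) = AC.
C[1]: P[1] ⊕ AC = 28; E(K, 28) = 04.
C[2]: P[2] ⊕ 04 = A9; E(K, A9) = 85.
C[3]: P[3] ⊕ 85 = AE; E(K, AE) = 82.

C[3] = 82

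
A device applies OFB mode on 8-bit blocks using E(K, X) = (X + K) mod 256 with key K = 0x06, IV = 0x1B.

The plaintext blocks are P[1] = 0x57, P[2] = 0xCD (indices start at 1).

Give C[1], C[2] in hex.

OFB encryption: S_i = E(K, S_{i−1}) with S_{0} = IV; C_i = P_i ⊕ S_i.
C[1]: S = E(K, 0x1B) = 0x21; 0x57 ⊕ 0x21 = 0x76.
C[2]: S = E(K, 0x21) = 0x27; 0xCD ⊕ 0x27 = 0xEA.

C[1] = 0x76, C[2] = 0xEA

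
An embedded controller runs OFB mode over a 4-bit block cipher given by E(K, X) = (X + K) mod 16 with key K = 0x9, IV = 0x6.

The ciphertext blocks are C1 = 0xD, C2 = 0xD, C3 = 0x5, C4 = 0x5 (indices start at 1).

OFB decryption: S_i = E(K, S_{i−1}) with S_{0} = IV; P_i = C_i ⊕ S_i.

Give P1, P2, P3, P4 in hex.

P1 = 0x2, P2 = 0x5, P3 = 0x4, P4 = 0xF

P1: S = E(K, 0x6) = 0xF; 0xD ⊕ 0xF = 0x2.
P2: S = E(K, 0xF) = 0x8; 0xD ⊕ 0x8 = 0x5.
P3: S = E(K, 0x8) = 0x1; 0x5 ⊕ 0x1 = 0x4.
P4: S = E(K, 0x1) = 0xA; 0x5 ⊕ 0xA = 0xF.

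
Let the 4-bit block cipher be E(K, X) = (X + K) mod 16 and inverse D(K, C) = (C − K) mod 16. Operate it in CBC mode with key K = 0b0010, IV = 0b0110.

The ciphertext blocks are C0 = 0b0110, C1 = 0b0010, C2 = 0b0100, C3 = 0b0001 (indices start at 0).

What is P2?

CBC decryption: P_i = D(K, C_i) ⊕ C_{i−1}, with C_{−1} = IV.
P2: D(K, 0b0100) = 0b0010; 0b0010 ⊕ 0b0010 = 0b0000.

P2 = 0b0000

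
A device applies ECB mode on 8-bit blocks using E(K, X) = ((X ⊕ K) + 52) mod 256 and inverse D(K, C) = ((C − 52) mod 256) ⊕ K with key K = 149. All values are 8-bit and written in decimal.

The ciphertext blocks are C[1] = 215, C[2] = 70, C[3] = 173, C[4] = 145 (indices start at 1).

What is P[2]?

P[2] = 135

ECB decryption: P_i = D(K, C_i).
P[2]: D(K, 70) = 135.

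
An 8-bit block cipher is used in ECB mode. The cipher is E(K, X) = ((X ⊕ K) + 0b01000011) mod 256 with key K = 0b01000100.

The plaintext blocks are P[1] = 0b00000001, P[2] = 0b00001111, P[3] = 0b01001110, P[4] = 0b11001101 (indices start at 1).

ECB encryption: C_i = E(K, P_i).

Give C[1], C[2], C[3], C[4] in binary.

C[1] = 0b10001000, C[2] = 0b10001110, C[3] = 0b01001101, C[4] = 0b11001100

C[1]: E(K, 0b00000001) = 0b10001000.
C[2]: E(K, 0b00001111) = 0b10001110.
C[3]: E(K, 0b01001110) = 0b01001101.
C[4]: E(K, 0b11001101) = 0b11001100.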